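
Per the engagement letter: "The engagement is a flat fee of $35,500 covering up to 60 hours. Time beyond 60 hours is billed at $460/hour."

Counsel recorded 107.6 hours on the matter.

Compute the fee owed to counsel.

$57,396.00

Flat fee: $35,500.00
Excess hours: 107.6 − 60 = 47.6
Overrun: 47.6 × $460 = $21,896.00
Total: $35,500.00 + $21,896.00 = $57,396.00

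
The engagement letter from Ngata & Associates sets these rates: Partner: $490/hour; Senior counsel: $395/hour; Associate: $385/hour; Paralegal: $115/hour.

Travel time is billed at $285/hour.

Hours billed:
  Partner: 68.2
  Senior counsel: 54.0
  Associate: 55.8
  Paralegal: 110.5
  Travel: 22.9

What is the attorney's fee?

$95,465.00

Partner: 68.2 × $490 = $33,418.00
Senior counsel: 54.0 × $395 = $21,330.00
Associate: 55.8 × $385 = $21,483.00
Paralegal: 110.5 × $115 = $12,707.50
Subtotal: $33,418.00 + $21,330.00 + $21,483.00 + $12,707.50 = $88,938.50
Travel: 22.9 × $285 = $6,526.50
Total: $88,938.50 + $6,526.50 = $95,465.00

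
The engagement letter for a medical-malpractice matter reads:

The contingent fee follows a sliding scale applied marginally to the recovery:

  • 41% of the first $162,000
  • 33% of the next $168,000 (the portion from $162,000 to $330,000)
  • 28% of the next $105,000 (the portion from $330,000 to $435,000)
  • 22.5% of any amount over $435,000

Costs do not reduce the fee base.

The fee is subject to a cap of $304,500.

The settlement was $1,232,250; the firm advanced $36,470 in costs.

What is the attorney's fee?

Fee base is the gross recovery, $1,232,250; costs are reimbursed separately.
First $162,000 at 41% = $66,420.00
Next $168,000 at 33% = $55,440.00
Next $105,000 at 28% = $29,400.00
Remaining $797,250 at 22.5% = $179,381.25
Fee: $66,420.00 + $55,440.00 + $29,400.00 + $179,381.25 = $330,641.25
$330,641.25 exceeds the $304,500 cap, so the fee is capped at $304,500.00.

$304,500.00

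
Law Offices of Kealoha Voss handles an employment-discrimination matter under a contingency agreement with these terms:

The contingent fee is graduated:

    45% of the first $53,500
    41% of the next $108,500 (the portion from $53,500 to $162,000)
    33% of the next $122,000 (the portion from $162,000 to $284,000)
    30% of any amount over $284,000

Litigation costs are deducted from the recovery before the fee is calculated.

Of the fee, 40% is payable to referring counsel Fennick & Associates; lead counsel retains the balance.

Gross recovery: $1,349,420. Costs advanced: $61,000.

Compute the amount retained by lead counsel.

Fee base (net of costs): $1,349,420 − $61,000 = $1,288,420
First $53,500 at 45% = $24,075.00
Next $108,500 at 41% = $44,485.00
Next $122,000 at 33% = $40,260.00
Remaining $1,004,420 at 30% = $301,326.00
Fee: $24,075.00 + $44,485.00 + $40,260.00 + $301,326.00 = $410,146.00
Referral share: 40% of $410,146.00 = $164,058.40; lead counsel retains $410,146.00 − $164,058.40 = $246,087.60.

$246,087.60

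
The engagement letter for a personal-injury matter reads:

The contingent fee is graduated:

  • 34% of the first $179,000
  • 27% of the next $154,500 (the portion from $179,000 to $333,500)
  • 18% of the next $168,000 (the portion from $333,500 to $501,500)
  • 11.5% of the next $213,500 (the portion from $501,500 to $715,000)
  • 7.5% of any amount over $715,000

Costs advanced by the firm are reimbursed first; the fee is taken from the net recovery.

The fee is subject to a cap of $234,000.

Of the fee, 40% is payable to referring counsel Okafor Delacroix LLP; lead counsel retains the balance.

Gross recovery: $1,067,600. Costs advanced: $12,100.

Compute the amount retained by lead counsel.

$109,743.00

Fee base (net of costs): $1,067,600 − $12,100 = $1,055,500
First $179,000 at 34% = $60,860.00
Next $154,500 at 27% = $41,715.00
Next $168,000 at 18% = $30,240.00
Next $213,500 at 11.5% = $24,552.50
Remaining $340,500 at 7.5% = $25,537.50
Fee: $60,860.00 + $41,715.00 + $30,240.00 + $24,552.50 + $25,537.50 = $182,905.00
$182,905.00 is under the $234,000 cap.
Referral share: 40% of $182,905.00 = $73,162.00; lead counsel retains $182,905.00 − $73,162.00 = $109,743.00.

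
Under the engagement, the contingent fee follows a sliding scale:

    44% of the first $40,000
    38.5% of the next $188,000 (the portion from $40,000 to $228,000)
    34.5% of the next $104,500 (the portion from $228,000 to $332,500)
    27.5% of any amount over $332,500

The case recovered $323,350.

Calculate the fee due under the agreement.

$122,875.75

First $40,000 at 44% = $17,600.00
Next $188,000 at 38.5% = $72,380.00
Remaining $95,350 at 34.5% = $32,895.75
Fee: $17,600.00 + $72,380.00 + $32,895.75 = $122,875.75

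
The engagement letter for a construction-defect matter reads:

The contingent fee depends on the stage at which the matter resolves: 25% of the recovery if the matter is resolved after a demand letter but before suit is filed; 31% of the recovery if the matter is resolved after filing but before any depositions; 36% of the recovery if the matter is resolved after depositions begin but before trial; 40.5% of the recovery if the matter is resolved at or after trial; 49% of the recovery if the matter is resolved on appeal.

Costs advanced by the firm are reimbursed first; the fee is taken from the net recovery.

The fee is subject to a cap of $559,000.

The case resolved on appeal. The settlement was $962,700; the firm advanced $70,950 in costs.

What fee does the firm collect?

$436,957.50

Fee base (net of costs): $962,700 − $70,950 = $891,750
The matter resolved on appeal, so the 49% rate applies.
$891,750 × 49% = $436,957.50
$436,957.50 is under the $559,000 cap.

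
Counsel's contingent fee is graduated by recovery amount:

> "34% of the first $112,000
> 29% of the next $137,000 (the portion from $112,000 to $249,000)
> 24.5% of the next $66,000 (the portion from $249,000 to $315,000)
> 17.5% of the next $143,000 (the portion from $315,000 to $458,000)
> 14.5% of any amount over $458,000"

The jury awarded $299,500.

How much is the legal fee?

First $112,000 at 34% = $38,080.00
Next $137,000 at 29% = $39,730.00
Remaining $50,500 at 24.5% = $12,372.50
Fee: $38,080.00 + $39,730.00 + $12,372.50 = $90,182.50

$90,182.50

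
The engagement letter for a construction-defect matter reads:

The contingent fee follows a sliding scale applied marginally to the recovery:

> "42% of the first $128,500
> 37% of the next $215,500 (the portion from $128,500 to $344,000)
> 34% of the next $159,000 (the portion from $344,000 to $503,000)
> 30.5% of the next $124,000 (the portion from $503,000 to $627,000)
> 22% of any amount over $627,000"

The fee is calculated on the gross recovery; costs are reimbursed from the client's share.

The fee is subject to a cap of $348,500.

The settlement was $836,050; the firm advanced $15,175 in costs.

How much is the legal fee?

$271,576.00

Fee base is the gross recovery, $836,050; costs are reimbursed separately.
First $128,500 at 42% = $53,970.00
Next $215,500 at 37% = $79,735.00
Next $159,000 at 34% = $54,060.00
Next $124,000 at 30.5% = $37,820.00
Remaining $209,050 at 22% = $45,991.00
Fee: $53,970.00 + $79,735.00 + $54,060.00 + $37,820.00 + $45,991.00 = $271,576.00
$271,576.00 is under the $348,500 cap.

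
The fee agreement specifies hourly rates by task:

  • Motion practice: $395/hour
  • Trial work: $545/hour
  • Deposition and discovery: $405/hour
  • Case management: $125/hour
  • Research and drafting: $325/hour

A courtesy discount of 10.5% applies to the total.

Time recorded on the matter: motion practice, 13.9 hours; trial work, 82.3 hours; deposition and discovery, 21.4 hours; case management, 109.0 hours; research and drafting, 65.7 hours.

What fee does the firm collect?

Motion practice: 13.9 × $395 = $5,490.50
Trial work: 82.3 × $545 = $44,853.50
Deposition and discovery: 21.4 × $405 = $8,667.00
Case management: 109.0 × $125 = $13,625.00
Research and drafting: 65.7 × $325 = $21,352.50
Subtotal: $93,988.50
Less 10.5% discount: −$9,868.79
Total: $93,988.50 − $9,868.79 = $84,119.71

$84,119.71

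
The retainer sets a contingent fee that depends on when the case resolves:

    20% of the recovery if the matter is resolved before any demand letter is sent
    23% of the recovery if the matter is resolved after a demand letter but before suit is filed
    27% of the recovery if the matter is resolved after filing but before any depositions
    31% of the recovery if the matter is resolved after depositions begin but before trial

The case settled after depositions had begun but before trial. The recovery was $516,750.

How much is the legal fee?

The matter settled after depositions had begun but before trial, so the 31% rate applies.
$516,750 × 31% = $160,192.50

$160,192.50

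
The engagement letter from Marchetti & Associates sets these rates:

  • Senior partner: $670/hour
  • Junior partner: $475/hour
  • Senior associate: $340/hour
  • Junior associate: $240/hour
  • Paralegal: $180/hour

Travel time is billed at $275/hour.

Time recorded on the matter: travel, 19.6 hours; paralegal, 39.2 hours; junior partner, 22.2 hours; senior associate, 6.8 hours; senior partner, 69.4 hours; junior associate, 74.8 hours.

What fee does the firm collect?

Senior partner: 69.4 × $670 = $46,498.00
Junior partner: 22.2 × $475 = $10,545.00
Senior associate: 6.8 × $340 = $2,312.00
Junior associate: 74.8 × $240 = $17,952.00
Paralegal: 39.2 × $180 = $7,056.00
Subtotal: $46,498.00 + $10,545.00 + $2,312.00 + $17,952.00 + $7,056.00 = $84,363.00
Travel: 19.6 × $275 = $5,390.00
Total: $84,363.00 + $5,390.00 = $89,753.00

$89,753.00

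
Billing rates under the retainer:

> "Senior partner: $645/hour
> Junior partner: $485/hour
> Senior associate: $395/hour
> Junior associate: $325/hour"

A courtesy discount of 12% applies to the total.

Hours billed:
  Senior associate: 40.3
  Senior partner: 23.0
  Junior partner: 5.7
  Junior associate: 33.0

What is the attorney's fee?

Senior partner: 23.0 × $645 = $14,835.00
Junior partner: 5.7 × $485 = $2,764.50
Senior associate: 40.3 × $395 = $15,918.50
Junior associate: 33.0 × $325 = $10,725.00
Subtotal: $44,243.00
Less 12% discount: −$5,309.16
Total: $44,243.00 − $5,309.16 = $38,933.84

$38,933.84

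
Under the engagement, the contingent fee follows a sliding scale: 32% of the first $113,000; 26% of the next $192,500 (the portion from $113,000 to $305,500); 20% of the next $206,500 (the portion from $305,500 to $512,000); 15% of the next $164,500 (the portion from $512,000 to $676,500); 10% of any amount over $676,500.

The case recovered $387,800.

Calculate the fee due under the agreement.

First $113,000 at 32% = $36,160.00
Next $192,500 at 26% = $50,050.00
Remaining $82,300 at 20% = $16,460.00
Fee: $36,160.00 + $50,050.00 + $16,460.00 = $102,670.00

$102,670.00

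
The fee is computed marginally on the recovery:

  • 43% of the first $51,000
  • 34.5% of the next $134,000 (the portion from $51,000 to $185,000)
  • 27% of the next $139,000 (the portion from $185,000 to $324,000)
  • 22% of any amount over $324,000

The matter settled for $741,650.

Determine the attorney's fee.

First $51,000 at 43% = $21,930.00
Next $134,000 at 34.5% = $46,230.00
Next $139,000 at 27% = $37,530.00
Remaining $417,650 at 22% = $91,883.00
Fee: $21,930.00 + $46,230.00 + $37,530.00 + $91,883.00 = $197,573.00

$197,573.00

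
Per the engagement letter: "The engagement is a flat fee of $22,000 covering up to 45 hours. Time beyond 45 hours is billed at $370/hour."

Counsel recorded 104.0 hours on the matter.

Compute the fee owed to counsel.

Flat fee: $22,000.00
Excess hours: 104.0 − 45 = 59.0
Overrun: 59.0 × $370 = $21,830.00
Total: $22,000.00 + $21,830.00 = $43,830.00

$43,830.00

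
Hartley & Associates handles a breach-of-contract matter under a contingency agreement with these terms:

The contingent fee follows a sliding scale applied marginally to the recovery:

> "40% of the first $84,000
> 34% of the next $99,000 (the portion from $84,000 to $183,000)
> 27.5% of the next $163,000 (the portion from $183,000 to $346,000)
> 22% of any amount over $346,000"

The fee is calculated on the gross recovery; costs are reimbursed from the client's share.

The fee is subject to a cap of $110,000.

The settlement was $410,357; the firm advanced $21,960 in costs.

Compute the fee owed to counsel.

$110,000.00

Fee base is the gross recovery, $410,357; costs are reimbursed separately.
First $84,000 at 40% = $33,600.00
Next $99,000 at 34% = $33,660.00
Next $163,000 at 27.5% = $44,825.00
Remaining $64,357 at 22% = $14,158.54
Fee: $33,600.00 + $33,660.00 + $44,825.00 + $14,158.54 = $126,243.54
$126,243.54 exceeds the $110,000 cap, so the fee is capped at $110,000.00.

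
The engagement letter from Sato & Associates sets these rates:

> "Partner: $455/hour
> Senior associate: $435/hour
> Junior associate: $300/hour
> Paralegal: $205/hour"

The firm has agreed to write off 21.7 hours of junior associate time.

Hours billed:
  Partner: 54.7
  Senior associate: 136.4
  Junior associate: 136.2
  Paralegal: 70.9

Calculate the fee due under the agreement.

Partner: 54.7 × $455 = $24,888.50
Senior associate: 136.4 × $435 = $59,334.00
Junior associate: 136.2 × $300 = $40,860.00
Paralegal: 70.9 × $205 = $14,534.50
Subtotal: $139,617.00
Write-off: 21.7 × $300 = $6,510.00
Total: $139,617.00 − $6,510.00 = $133,107.00

$133,107.00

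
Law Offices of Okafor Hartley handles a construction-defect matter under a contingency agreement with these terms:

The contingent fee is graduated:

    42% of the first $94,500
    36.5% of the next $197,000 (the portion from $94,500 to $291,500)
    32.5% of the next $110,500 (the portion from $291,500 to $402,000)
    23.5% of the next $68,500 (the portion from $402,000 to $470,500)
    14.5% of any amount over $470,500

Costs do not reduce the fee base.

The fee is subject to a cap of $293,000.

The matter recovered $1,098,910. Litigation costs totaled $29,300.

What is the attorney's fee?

Fee base is the gross recovery, $1,098,910; costs are reimbursed separately.
First $94,500 at 42% = $39,690.00
Next $197,000 at 36.5% = $71,905.00
Next $110,500 at 32.5% = $35,912.50
Next $68,500 at 23.5% = $16,097.50
Remaining $628,410 at 14.5% = $91,119.45
Fee: $39,690.00 + $71,905.00 + $35,912.50 + $16,097.50 + $91,119.45 = $254,724.45
$254,724.45 is under the $293,000 cap.

$254,724.45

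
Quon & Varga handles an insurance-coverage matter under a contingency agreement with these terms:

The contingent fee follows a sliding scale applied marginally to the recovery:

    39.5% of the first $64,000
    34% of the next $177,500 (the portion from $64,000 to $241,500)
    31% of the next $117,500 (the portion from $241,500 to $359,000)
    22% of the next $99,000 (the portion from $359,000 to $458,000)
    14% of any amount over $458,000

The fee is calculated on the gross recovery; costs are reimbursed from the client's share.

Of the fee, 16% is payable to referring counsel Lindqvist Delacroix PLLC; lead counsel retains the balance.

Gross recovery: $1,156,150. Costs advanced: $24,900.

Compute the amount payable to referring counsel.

$38,652.16

Fee base is the gross recovery, $1,156,150; costs are reimbursed separately.
First $64,000 at 39.5% = $25,280.00
Next $177,500 at 34% = $60,350.00
Next $117,500 at 31% = $36,425.00
Next $99,000 at 22% = $21,780.00
Remaining $698,150 at 14% = $97,741.00
Fee: $25,280.00 + $60,350.00 + $36,425.00 + $21,780.00 + $97,741.00 = $241,576.00
Referral share: 16% of $241,576.00 = $38,652.16; lead counsel retains $241,576.00 − $38,652.16 = $202,923.84.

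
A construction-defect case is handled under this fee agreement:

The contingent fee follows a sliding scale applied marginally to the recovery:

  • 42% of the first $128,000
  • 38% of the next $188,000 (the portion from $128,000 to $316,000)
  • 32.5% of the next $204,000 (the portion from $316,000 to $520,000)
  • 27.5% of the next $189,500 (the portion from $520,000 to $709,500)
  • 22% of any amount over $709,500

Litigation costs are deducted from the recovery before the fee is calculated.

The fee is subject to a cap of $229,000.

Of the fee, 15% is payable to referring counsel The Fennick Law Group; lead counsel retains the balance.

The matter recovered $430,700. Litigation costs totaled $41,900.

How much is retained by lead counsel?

Fee base (net of costs): $430,700 − $41,900 = $388,800
First $128,000 at 42% = $53,760.00
Next $188,000 at 38% = $71,440.00
Remaining $72,800 at 32.5% = $23,660.00
Fee: $53,760.00 + $71,440.00 + $23,660.00 = $148,860.00
$148,860.00 is under the $229,000 cap.
Referral share: 15% of $148,860.00 = $22,329.00; lead counsel retains $148,860.00 − $22,329.00 = $126,531.00.

$126,531.00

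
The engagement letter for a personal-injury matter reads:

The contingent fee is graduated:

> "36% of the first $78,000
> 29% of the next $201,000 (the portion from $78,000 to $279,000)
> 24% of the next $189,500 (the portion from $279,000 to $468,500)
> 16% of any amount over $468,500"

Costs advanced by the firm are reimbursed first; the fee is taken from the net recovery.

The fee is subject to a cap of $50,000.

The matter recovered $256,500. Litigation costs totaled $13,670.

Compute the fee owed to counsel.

$50,000.00

Fee base (net of costs): $256,500 − $13,670 = $242,830
First $78,000 at 36% = $28,080.00
Remaining $164,830 at 29% = $47,800.70
Fee: $28,080.00 + $47,800.70 = $75,880.70
$75,880.70 exceeds the $50,000 cap, so the fee is capped at $50,000.00.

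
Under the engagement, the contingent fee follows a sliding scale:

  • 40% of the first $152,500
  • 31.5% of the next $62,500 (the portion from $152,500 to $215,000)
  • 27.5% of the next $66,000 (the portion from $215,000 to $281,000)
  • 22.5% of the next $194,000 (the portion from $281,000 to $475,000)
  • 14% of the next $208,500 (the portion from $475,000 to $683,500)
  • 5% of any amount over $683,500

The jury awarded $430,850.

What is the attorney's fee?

First $152,500 at 40% = $61,000.00
Next $62,500 at 31.5% = $19,687.50
Next $66,000 at 27.5% = $18,150.00
Remaining $149,850 at 22.5% = $33,716.25
Fee: $61,000.00 + $19,687.50 + $18,150.00 + $33,716.25 = $132,553.75

$132,553.75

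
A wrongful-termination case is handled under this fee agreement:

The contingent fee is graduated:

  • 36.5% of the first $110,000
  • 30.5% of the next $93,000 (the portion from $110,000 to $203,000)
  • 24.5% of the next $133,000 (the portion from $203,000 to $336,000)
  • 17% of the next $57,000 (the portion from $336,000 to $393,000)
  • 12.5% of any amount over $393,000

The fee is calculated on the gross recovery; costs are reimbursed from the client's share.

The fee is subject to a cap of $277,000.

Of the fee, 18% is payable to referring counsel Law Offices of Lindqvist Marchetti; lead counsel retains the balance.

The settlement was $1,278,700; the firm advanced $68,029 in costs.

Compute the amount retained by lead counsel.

Fee base is the gross recovery, $1,278,700; costs are reimbursed separately.
First $110,000 at 36.5% = $40,150.00
Next $93,000 at 30.5% = $28,365.00
Next $133,000 at 24.5% = $32,585.00
Next $57,000 at 17% = $9,690.00
Remaining $885,700 at 12.5% = $110,712.50
Fee: $40,150.00 + $28,365.00 + $32,585.00 + $9,690.00 + $110,712.50 = $221,502.50
$221,502.50 is under the $277,000 cap.
Referral share: 18% of $221,502.50 = $39,870.45; lead counsel retains $221,502.50 − $39,870.45 = $181,632.05.

$181,632.05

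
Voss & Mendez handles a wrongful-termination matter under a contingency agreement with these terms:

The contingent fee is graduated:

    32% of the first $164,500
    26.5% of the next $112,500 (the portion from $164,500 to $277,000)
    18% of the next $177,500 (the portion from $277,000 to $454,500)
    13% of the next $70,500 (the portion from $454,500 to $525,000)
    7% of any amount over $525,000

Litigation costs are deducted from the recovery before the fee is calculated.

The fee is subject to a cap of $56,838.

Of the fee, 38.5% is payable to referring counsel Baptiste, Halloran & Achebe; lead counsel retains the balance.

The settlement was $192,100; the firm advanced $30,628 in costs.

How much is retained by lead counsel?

Fee base (net of costs): $192,100 − $30,628 = $161,472
First $161,472 at 32% = $51,671.04
$51,671.04 is under the $56,838 cap.
Referral share: 38.5% of $51,671.04 = $19,893.35; lead counsel retains $51,671.04 − $19,893.35 = $31,777.69.

$31,777.69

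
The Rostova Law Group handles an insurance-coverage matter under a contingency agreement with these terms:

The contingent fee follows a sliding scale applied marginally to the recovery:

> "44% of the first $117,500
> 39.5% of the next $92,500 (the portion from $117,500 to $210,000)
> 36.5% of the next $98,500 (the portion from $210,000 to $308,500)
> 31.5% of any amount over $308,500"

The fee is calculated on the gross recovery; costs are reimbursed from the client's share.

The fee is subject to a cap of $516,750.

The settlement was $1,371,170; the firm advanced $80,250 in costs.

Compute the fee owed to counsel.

Fee base is the gross recovery, $1,371,170; costs are reimbursed separately.
First $117,500 at 44% = $51,700.00
Next $92,500 at 39.5% = $36,537.50
Next $98,500 at 36.5% = $35,952.50
Remaining $1,062,670 at 31.5% = $334,741.05
Fee: $51,700.00 + $36,537.50 + $35,952.50 + $334,741.05 = $458,931.05
$458,931.05 is under the $516,750 cap.

$458,931.05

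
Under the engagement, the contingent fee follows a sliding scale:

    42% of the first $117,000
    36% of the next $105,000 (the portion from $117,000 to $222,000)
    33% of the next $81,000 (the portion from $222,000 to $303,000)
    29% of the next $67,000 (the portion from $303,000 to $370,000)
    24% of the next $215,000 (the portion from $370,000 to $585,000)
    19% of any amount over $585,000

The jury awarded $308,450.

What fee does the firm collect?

First $117,000 at 42% = $49,140.00
Next $105,000 at 36% = $37,800.00
Next $81,000 at 33% = $26,730.00
Remaining $5,450 at 29% = $1,580.50
Fee: $49,140.00 + $37,800.00 + $26,730.00 + $1,580.50 = $115,250.50

$115,250.50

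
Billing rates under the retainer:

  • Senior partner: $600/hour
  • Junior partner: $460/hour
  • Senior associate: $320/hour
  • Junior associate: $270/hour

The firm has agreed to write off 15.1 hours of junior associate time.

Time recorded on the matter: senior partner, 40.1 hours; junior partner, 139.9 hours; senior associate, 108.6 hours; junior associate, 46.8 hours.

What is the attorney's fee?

$131,725.00

Senior partner: 40.1 × $600 = $24,060.00
Junior partner: 139.9 × $460 = $64,354.00
Senior associate: 108.6 × $320 = $34,752.00
Junior associate: 46.8 × $270 = $12,636.00
Subtotal: $135,802.00
Write-off: 15.1 × $270 = $4,077.00
Total: $135,802.00 − $4,077.00 = $131,725.00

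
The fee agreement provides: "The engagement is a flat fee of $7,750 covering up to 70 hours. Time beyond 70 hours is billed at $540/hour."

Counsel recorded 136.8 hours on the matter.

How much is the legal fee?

Flat fee: $7,750.00
Excess hours: 136.8 − 70 = 66.8
Overrun: 66.8 × $540 = $36,072.00
Total: $7,750.00 + $36,072.00 = $43,822.00

$43,822.00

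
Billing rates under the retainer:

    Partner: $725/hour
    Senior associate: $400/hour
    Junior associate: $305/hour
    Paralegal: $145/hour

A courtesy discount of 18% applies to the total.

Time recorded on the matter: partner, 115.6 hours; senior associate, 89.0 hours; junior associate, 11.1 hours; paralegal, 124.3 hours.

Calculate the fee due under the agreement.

$115,471.58

Partner: 115.6 × $725 = $83,810.00
Senior associate: 89.0 × $400 = $35,600.00
Junior associate: 11.1 × $305 = $3,385.50
Paralegal: 124.3 × $145 = $18,023.50
Subtotal: $140,819.00
Less 18% discount: −$25,347.42
Total: $140,819.00 − $25,347.42 = $115,471.58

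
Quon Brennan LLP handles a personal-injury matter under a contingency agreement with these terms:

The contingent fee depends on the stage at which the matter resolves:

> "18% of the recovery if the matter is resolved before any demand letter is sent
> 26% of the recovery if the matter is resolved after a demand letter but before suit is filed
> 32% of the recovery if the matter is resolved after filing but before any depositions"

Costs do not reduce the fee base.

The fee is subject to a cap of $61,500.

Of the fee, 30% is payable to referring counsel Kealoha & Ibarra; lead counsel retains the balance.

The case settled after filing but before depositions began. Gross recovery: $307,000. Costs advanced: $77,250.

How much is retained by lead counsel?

Fee base is the gross recovery, $307,000; costs are reimbursed separately.
The matter settled after filing but before depositions began, so the 32% rate applies.
$307,000 × 32% = $98,240.00
$98,240.00 exceeds the $61,500 cap, so the fee is capped at $61,500.00.
Referral share: 30% of $61,500.00 = $18,450.00; lead counsel retains $61,500.00 − $18,450.00 = $43,050.00.

$43,050.00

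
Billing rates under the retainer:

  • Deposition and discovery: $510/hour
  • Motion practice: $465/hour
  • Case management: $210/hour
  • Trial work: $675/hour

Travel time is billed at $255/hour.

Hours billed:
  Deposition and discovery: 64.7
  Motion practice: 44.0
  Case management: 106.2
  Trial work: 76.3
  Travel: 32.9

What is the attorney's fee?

$135,651.00

Deposition and discovery: 64.7 × $510 = $32,997.00
Motion practice: 44.0 × $465 = $20,460.00
Case management: 106.2 × $210 = $22,302.00
Trial work: 76.3 × $675 = $51,502.50
Subtotal: $32,997.00 + $20,460.00 + $22,302.00 + $51,502.50 = $127,261.50
Travel: 32.9 × $255 = $8,389.50
Total: $127,261.50 + $8,389.50 = $135,651.00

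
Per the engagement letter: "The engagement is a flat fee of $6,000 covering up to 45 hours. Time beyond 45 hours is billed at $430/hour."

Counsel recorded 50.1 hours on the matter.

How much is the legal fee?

$8,193.00

Flat fee: $6,000.00
Excess hours: 50.1 − 45 = 5.1
Overrun: 5.1 × $430 = $2,193.00
Total: $6,000.00 + $2,193.00 = $8,193.00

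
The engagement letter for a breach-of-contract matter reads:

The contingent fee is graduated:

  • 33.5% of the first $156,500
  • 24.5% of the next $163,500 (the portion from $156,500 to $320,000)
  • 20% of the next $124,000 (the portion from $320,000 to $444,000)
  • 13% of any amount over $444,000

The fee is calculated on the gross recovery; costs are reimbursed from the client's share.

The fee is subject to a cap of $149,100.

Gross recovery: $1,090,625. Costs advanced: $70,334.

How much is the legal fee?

Fee base is the gross recovery, $1,090,625; costs are reimbursed separately.
First $156,500 at 33.5% = $52,427.50
Next $163,500 at 24.5% = $40,057.50
Next $124,000 at 20% = $24,800.00
Remaining $646,625 at 13% = $84,061.25
Fee: $52,427.50 + $40,057.50 + $24,800.00 + $84,061.25 = $201,346.25
$201,346.25 exceeds the $149,100 cap, so the fee is capped at $149,100.00.

$149,100.00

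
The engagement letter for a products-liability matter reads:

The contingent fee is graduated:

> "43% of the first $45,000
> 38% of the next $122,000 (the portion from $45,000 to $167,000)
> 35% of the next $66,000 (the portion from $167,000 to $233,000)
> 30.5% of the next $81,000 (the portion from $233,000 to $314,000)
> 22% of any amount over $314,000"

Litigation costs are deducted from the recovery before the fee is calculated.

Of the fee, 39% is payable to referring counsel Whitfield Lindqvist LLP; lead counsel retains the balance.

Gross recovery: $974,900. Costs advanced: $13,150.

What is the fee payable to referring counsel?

$99,847.80

Fee base (net of costs): $974,900 − $13,150 = $961,750
First $45,000 at 43% = $19,350.00
Next $122,000 at 38% = $46,360.00
Next $66,000 at 35% = $23,100.00
Next $81,000 at 30.5% = $24,705.00
Remaining $647,750 at 22% = $142,505.00
Fee: $19,350.00 + $46,360.00 + $23,100.00 + $24,705.00 + $142,505.00 = $256,020.00
Referral share: 39% of $256,020.00 = $99,847.80; lead counsel retains $256,020.00 − $99,847.80 = $156,172.20.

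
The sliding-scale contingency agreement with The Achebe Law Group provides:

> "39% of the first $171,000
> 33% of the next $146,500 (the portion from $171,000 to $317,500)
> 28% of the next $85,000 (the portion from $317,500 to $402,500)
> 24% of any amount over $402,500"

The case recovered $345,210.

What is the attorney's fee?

$122,793.80

First $171,000 at 39% = $66,690.00
Next $146,500 at 33% = $48,345.00
Remaining $27,710 at 28% = $7,758.80
Fee: $66,690.00 + $48,345.00 + $7,758.80 = $122,793.80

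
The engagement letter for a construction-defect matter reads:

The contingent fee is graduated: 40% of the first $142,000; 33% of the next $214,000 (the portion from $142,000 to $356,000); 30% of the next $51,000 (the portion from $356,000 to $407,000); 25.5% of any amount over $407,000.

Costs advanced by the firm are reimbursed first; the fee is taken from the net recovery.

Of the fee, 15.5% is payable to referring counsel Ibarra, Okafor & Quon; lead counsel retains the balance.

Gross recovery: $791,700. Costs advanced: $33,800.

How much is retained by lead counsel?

Fee base (net of costs): $791,700 − $33,800 = $757,900
First $142,000 at 40% = $56,800.00
Next $214,000 at 33% = $70,620.00
Next $51,000 at 30% = $15,300.00
Remaining $350,900 at 25.5% = $89,479.50
Fee: $56,800.00 + $70,620.00 + $15,300.00 + $89,479.50 = $232,199.50
Referral share: 15.5% of $232,199.50 = $35,990.92; lead counsel retains $232,199.50 − $35,990.92 = $196,208.58.

$196,208.58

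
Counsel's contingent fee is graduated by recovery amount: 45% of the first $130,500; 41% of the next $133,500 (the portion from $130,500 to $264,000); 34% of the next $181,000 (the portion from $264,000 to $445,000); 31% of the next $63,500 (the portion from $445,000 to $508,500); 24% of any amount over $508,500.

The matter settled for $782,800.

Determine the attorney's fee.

First $130,500 at 45% = $58,725.00
Next $133,500 at 41% = $54,735.00
Next $181,000 at 34% = $61,540.00
Next $63,500 at 31% = $19,685.00
Remaining $274,300 at 24% = $65,832.00
Fee: $58,725.00 + $54,735.00 + $61,540.00 + $19,685.00 + $65,832.00 = $260,517.00

$260,517.00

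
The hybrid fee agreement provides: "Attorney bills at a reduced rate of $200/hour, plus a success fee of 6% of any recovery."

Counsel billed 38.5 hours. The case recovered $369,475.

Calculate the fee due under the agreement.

$29,868.50

Hourly: 38.5 × $200 = $7,700.00
Success fee: 6% of $369,475 = $22,168.50
Total: $7,700.00 + $22,168.50 = $29,868.50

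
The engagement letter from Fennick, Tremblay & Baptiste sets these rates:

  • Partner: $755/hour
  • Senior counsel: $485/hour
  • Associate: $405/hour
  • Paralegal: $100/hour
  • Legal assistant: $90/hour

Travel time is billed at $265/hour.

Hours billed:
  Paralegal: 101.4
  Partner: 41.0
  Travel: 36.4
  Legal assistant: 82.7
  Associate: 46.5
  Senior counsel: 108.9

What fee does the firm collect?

$129,833.00

Partner: 41.0 × $755 = $30,955.00
Senior counsel: 108.9 × $485 = $52,816.50
Associate: 46.5 × $405 = $18,832.50
Paralegal: 101.4 × $100 = $10,140.00
Legal assistant: 82.7 × $90 = $7,443.00
Subtotal: $30,955.00 + $52,816.50 + $18,832.50 + $10,140.00 + $7,443.00 = $120,187.00
Travel: 36.4 × $265 = $9,646.00
Total: $120,187.00 + $9,646.00 = $129,833.00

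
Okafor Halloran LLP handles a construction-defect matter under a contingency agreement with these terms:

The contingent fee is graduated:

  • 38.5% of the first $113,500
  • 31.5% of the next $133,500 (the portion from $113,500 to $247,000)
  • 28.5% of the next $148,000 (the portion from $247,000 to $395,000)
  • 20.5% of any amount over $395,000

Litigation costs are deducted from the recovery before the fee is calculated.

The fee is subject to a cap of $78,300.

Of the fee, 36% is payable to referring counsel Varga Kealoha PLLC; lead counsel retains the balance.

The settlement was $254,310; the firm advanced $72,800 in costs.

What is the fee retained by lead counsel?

$41,677.22

Fee base (net of costs): $254,310 − $72,800 = $181,510
First $113,500 at 38.5% = $43,697.50
Remaining $68,010 at 31.5% = $21,423.15
Fee: $43,697.50 + $21,423.15 = $65,120.65
$65,120.65 is under the $78,300 cap.
Referral share: 36% of $65,120.65 = $23,443.43; lead counsel retains $65,120.65 − $23,443.43 = $41,677.22.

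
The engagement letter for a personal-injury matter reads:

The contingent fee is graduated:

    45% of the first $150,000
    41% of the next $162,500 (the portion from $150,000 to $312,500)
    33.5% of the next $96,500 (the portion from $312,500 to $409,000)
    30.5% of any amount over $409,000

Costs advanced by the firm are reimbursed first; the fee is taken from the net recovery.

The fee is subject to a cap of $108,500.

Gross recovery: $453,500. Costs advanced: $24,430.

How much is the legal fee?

Fee base (net of costs): $453,500 − $24,430 = $429,070
First $150,000 at 45% = $67,500.00
Next $162,500 at 41% = $66,625.00
Next $96,500 at 33.5% = $32,327.50
Remaining $20,070 at 30.5% = $6,121.35
Fee: $67,500.00 + $66,625.00 + $32,327.50 + $6,121.35 = $172,573.85
$172,573.85 exceeds the $108,500 cap, so the fee is capped at $108,500.00.

$108,500.00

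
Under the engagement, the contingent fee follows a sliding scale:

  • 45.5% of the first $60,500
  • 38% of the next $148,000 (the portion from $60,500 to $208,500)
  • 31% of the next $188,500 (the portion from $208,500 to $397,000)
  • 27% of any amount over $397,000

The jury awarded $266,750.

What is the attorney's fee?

$101,825.00

First $60,500 at 45.5% = $27,527.50
Next $148,000 at 38% = $56,240.00
Remaining $58,250 at 31% = $18,057.50
Fee: $27,527.50 + $56,240.00 + $18,057.50 = $101,825.00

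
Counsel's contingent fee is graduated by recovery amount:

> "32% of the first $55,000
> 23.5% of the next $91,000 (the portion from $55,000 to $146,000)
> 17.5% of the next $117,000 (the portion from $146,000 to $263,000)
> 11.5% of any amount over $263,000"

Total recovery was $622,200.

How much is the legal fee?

$100,768.00

First $55,000 at 32% = $17,600.00
Next $91,000 at 23.5% = $21,385.00
Next $117,000 at 17.5% = $20,475.00
Remaining $359,200 at 11.5% = $41,308.00
Fee: $17,600.00 + $21,385.00 + $20,475.00 + $41,308.00 = $100,768.00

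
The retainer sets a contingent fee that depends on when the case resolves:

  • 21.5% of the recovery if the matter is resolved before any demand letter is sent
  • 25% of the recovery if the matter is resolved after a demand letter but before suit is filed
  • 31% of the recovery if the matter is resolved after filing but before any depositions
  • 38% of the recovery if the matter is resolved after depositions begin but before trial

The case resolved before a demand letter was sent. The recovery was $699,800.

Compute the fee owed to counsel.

$150,457.00

The matter resolved before a demand letter was sent, so the 21.5% rate applies.
$699,800 × 21.5% = $150,457.00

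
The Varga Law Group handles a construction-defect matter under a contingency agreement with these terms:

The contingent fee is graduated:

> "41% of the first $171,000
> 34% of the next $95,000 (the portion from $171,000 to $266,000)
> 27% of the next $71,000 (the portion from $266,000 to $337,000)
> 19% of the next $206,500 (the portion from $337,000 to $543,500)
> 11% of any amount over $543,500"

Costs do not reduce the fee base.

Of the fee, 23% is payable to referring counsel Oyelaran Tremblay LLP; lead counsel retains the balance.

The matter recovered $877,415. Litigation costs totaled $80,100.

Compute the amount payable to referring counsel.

Fee base is the gross recovery, $877,415; costs are reimbursed separately.
First $171,000 at 41% = $70,110.00
Next $95,000 at 34% = $32,300.00
Next $71,000 at 27% = $19,170.00
Next $206,500 at 19% = $39,235.00
Remaining $333,915 at 11% = $36,730.65
Fee: $70,110.00 + $32,300.00 + $19,170.00 + $39,235.00 + $36,730.65 = $197,545.65
Referral share: 23% of $197,545.65 = $45,435.50; lead counsel retains $197,545.65 − $45,435.50 = $152,110.15.

$45,435.50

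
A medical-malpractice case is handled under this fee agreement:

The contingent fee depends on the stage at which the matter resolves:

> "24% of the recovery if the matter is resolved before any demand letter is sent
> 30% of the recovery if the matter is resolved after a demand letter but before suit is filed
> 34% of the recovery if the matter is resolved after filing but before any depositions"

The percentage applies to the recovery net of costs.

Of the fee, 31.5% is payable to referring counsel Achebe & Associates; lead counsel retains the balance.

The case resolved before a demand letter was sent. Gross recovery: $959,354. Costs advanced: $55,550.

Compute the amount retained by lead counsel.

Fee base (net of costs): $959,354 − $55,550 = $903,804
The matter resolved before a demand letter was sent, so the 24% rate applies.
$903,804 × 24% = $216,912.96
Referral share: 31.5% of $216,912.96 = $68,327.58; lead counsel retains $216,912.96 − $68,327.58 = $148,585.38.

$148,585.38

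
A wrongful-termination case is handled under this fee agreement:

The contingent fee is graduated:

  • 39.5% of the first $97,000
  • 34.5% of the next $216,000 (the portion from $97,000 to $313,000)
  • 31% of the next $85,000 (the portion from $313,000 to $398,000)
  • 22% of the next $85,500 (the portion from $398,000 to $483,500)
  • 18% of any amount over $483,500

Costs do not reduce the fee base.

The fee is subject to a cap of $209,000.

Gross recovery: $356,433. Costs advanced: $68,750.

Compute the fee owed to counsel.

Fee base is the gross recovery, $356,433; costs are reimbursed separately.
First $97,000 at 39.5% = $38,315.00
Next $216,000 at 34.5% = $74,520.00
Remaining $43,433 at 31% = $13,464.23
Fee: $38,315.00 + $74,520.00 + $13,464.23 = $126,299.23
$126,299.23 is under the $209,000 cap.

$126,299.23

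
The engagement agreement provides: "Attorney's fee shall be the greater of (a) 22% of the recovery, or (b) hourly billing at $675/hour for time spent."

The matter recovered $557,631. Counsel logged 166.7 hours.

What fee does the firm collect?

(a) 22% of $557,631 = $122,678.82
(b) 166.7 × $675 = $112,522.50
The greater is (a): $122,678.82.

$122,678.82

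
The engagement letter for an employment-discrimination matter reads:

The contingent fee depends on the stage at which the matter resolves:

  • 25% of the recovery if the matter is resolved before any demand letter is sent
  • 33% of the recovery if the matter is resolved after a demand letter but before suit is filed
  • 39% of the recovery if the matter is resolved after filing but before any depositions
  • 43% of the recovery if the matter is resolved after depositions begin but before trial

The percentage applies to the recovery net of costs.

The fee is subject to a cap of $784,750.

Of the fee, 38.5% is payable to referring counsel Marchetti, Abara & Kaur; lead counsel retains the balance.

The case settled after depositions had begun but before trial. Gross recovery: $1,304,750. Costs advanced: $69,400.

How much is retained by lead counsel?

Fee base (net of costs): $1,304,750 − $69,400 = $1,235,350
The matter settled after depositions had begun but before trial, so the 43% rate applies.
$1,235,350 × 43% = $531,200.50
$531,200.50 is under the $784,750 cap.
Referral share: 38.5% of $531,200.50 = $204,512.19; lead counsel retains $531,200.50 − $204,512.19 = $326,688.31.

$326,688.31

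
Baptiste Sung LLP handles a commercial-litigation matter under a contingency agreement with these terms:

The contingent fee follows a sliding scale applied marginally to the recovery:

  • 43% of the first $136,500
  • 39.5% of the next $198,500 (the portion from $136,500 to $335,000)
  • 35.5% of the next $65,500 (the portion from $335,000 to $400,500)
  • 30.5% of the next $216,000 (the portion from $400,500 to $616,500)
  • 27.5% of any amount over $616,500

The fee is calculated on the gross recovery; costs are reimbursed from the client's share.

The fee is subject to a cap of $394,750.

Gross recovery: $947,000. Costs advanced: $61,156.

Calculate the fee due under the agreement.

Fee base is the gross recovery, $947,000; costs are reimbursed separately.
First $136,500 at 43% = $58,695.00
Next $198,500 at 39.5% = $78,407.50
Next $65,500 at 35.5% = $23,252.50
Next $216,000 at 30.5% = $65,880.00
Remaining $330,500 at 27.5% = $90,887.50
Fee: $58,695.00 + $78,407.50 + $23,252.50 + $65,880.00 + $90,887.50 = $317,122.50
$317,122.50 is under the $394,750 cap.

$317,122.50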